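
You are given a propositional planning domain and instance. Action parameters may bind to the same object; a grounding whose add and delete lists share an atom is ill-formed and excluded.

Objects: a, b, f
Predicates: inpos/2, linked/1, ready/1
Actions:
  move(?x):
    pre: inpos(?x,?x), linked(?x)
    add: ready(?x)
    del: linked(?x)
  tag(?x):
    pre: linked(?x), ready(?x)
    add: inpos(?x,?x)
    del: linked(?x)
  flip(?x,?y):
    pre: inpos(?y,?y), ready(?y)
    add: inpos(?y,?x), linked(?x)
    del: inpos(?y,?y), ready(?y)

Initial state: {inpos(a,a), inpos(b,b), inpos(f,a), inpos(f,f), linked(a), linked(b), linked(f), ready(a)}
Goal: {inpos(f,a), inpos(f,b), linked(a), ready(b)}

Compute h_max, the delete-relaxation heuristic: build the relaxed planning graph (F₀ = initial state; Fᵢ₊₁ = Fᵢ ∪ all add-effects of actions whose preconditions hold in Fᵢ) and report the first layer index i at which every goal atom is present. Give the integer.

F0 = init (8 atoms)
F1 = F0 ∪ {inpos(a,b), inpos(a,f), ready(b), ready(f)}  (12 atoms)
F2 = F1 ∪ {inpos(b,a), inpos(b,f), inpos(f,b)}  (15 atoms)
goal ⊆ F2  ⇒  h_max = 2

2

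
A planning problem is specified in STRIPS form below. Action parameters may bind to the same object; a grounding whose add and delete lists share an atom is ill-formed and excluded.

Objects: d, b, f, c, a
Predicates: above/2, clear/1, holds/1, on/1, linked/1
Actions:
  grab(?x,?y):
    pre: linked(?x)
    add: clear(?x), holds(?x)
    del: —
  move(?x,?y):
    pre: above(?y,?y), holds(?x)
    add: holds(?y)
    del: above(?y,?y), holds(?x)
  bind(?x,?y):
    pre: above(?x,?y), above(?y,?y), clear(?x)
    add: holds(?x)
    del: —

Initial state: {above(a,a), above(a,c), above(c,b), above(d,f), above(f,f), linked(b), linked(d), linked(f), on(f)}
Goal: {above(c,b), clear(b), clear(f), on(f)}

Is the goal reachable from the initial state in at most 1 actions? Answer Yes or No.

No

1. grab(b,d)  →  {above(a,a), above(a,c), above(c,b), above(d,f), above(f,f), clear(b), holds(b), linked(b), linked(d), linked(f), on(f)}
2. grab(f,d)  →  {above(a,a), above(a,c), above(c,b), above(d,f), above(f,f), clear(b), clear(f), holds(b), holds(f), linked(b), linked(d), linked(f), on(f)}
optimal plan length = 2; 2 > 1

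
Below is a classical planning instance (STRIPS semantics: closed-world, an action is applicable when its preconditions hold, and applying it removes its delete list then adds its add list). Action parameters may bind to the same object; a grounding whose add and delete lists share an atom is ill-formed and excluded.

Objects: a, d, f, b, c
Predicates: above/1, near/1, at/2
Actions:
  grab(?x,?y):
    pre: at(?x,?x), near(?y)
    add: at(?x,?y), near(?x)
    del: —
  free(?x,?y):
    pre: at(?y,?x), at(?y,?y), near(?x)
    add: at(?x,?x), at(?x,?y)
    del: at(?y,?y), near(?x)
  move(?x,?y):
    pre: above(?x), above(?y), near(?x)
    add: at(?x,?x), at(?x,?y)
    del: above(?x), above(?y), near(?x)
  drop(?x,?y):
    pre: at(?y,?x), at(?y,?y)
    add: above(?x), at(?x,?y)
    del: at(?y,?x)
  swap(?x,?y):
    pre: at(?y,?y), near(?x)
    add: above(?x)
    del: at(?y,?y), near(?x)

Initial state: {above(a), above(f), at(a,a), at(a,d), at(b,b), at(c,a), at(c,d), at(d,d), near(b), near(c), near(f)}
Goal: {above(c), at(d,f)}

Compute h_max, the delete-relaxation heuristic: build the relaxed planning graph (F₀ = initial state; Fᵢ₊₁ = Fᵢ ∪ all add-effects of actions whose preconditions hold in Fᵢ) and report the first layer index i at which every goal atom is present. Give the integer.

1

F0 = init (11 atoms)
F1 = F0 ∪ {above(b), above(c), above(d), at(a,b), at(a,c), at(a,f), at(b,c), at(b,f), at(d,a), at(d,b), at(d,c), at(d,f), at(f,a), at(f,f), near(a), near(d)}  (27 atoms)
goal ⊆ F1  ⇒  h_max = 1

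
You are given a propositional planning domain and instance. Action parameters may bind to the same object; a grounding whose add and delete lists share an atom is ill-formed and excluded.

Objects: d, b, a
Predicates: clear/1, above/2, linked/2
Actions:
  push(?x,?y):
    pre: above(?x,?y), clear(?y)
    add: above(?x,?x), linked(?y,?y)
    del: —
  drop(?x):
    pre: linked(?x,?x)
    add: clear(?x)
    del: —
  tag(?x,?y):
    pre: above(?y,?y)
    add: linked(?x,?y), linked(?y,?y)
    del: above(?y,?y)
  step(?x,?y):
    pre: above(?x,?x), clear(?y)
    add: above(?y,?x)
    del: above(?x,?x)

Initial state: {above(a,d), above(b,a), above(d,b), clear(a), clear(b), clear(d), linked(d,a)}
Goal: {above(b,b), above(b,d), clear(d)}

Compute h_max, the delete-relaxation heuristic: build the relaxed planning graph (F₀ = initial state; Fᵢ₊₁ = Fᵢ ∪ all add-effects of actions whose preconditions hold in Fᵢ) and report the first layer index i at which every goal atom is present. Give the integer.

2

F0 = init (7 atoms)
F1 = F0 ∪ {above(a,a), above(b,b), above(d,d), linked(a,a), linked(b,b), linked(d,d)}  (13 atoms)
F2 = F1 ∪ {above(a,b), above(b,d), above(d,a), linked(a,b), linked(a,d), linked(b,a), linked(b,d), linked(d,b)}  (21 atoms)
goal ⊆ F2  ⇒  h_max = 2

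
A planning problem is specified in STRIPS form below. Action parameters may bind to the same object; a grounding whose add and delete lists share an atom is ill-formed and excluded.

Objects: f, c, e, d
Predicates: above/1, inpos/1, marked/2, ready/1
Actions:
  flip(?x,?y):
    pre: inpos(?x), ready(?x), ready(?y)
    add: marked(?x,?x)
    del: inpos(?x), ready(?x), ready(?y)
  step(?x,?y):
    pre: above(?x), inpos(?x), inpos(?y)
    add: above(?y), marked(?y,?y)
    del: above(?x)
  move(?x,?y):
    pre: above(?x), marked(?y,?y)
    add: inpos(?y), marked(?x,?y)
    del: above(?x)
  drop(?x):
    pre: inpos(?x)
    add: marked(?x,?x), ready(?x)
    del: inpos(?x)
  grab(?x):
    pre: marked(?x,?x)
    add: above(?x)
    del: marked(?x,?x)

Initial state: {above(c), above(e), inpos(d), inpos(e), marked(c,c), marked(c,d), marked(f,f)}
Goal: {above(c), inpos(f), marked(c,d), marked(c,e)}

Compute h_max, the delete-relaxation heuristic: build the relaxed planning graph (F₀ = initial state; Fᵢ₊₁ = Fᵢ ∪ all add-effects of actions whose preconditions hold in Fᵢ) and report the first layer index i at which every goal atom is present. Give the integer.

F0 = init (7 atoms)
F1 = F0 ∪ {above(d), above(f), inpos(c), inpos(f), marked(c,f), marked(d,d), marked(e,c), marked(e,e), marked(e,f), ready(d), ready(e)}  (18 atoms)
F2 = F1 ∪ {marked(c,e), marked(d,c), marked(d,e), marked(d,f), marked(e,d), marked(f,c), marked(f,d), marked(f,e), ready(c), ready(f)}  (28 atoms)
goal ⊆ F2  ⇒  h_max = 2

2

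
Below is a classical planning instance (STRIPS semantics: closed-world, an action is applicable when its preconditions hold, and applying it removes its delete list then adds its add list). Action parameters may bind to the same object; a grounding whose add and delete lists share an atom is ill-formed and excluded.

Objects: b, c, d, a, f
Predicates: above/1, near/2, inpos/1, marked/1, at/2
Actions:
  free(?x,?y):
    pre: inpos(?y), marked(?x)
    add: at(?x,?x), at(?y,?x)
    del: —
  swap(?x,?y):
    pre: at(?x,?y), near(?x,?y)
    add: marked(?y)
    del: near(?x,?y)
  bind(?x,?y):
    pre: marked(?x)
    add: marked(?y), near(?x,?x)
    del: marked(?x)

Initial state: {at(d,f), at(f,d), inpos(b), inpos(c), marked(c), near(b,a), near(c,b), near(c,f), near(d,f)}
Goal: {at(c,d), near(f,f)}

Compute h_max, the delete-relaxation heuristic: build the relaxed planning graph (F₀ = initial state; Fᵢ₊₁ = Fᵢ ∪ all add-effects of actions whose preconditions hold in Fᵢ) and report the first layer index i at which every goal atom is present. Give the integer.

2

F0 = init (9 atoms)
F1 = F0 ∪ {at(b,c), at(c,c), marked(a), marked(b), marked(d), marked(f), near(c,c)}  (16 atoms)
F2 = F1 ∪ {at(a,a), at(b,a), at(b,b), at(b,d), at(b,f), at(c,a), at(c,b), at(c,d), at(c,f), at(d,d), at(f,f), near(a,a), near(b,b), near(d,d), near(f,f)}  (31 atoms)
goal ⊆ F2  ⇒  h_max = 2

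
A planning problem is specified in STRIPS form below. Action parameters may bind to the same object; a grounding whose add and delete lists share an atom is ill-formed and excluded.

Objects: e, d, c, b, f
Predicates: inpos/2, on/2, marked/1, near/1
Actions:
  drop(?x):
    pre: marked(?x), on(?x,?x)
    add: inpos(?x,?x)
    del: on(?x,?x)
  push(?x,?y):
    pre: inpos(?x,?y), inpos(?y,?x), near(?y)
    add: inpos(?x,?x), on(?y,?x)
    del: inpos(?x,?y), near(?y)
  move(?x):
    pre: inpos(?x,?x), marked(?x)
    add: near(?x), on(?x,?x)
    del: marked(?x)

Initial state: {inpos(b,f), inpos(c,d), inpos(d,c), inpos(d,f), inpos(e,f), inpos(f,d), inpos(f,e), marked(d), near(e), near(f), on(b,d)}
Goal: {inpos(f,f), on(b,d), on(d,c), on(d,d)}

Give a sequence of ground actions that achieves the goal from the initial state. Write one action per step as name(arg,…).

push(d,f); push(f,e); move(d); push(c,d)

1. push(d,f)  →  {inpos(b,f), inpos(c,d), inpos(d,c), inpos(d,d), inpos(e,f), inpos(f,d), inpos(f,e), marked(d), near(e), on(b,d), on(f,d)}
2. push(f,e)  →  {inpos(b,f), inpos(c,d), inpos(d,c), inpos(d,d), inpos(e,f), inpos(f,d), inpos(f,f), marked(d), on(b,d), on(e,f), on(f,d)}
3. move(d)  →  {inpos(b,f), inpos(c,d), inpos(d,c), inpos(d,d), inpos(e,f), inpos(f,d), inpos(f,f), near(d), on(b,d), on(d,d), on(e,f), on(f,d)}
4. push(c,d)  →  {inpos(b,f), inpos(c,c), inpos(d,c), inpos(d,d), inpos(e,f), inpos(f,d), inpos(f,f), on(b,d), on(d,c), on(d,d), on(e,f), on(f,d)}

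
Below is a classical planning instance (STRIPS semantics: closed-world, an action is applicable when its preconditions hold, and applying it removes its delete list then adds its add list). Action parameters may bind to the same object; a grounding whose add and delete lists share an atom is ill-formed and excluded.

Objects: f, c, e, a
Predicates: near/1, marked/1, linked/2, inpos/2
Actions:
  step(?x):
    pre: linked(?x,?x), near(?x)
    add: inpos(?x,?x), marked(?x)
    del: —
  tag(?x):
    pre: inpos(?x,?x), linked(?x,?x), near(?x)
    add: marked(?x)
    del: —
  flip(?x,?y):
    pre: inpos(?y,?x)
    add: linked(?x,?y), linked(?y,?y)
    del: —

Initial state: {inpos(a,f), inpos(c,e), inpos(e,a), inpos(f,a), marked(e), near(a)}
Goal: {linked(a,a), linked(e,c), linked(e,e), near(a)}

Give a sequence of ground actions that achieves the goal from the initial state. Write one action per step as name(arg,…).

1. flip(f,a)  →  {inpos(a,f), inpos(c,e), inpos(e,a), inpos(f,a), linked(a,a), linked(f,a), marked(e), near(a)}
2. flip(e,c)  →  {inpos(a,f), inpos(c,e), inpos(e,a), inpos(f,a), linked(a,a), linked(c,c), linked(e,c), linked(f,a), marked(e), near(a)}
3. flip(a,e)  →  {inpos(a,f), inpos(c,e), inpos(e,a), inpos(f,a), linked(a,a), linked(a,e), linked(c,c), linked(e,c), linked(e,e), linked(f,a), marked(e), near(a)}

flip(f,a); flip(e,c); flip(a,e)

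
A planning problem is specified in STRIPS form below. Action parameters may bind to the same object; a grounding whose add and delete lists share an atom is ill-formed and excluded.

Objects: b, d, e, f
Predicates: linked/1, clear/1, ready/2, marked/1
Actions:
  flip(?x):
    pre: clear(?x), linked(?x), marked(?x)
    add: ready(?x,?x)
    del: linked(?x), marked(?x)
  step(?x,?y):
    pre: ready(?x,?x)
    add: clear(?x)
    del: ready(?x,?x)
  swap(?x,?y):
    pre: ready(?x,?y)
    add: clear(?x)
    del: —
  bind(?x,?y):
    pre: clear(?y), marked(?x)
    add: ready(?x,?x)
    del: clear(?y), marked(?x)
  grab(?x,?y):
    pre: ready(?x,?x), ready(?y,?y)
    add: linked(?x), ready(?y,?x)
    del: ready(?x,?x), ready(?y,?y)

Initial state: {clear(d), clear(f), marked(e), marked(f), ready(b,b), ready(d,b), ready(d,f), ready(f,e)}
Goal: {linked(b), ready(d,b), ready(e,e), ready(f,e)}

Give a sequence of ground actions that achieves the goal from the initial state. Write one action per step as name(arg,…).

bind(e,d); bind(f,f); grab(b,f)

1. bind(e,d)  →  {clear(f), marked(f), ready(b,b), ready(d,b), ready(d,f), ready(e,e), ready(f,e)}
2. bind(f,f)  →  {ready(b,b), ready(d,b), ready(d,f), ready(e,e), ready(f,e), ready(f,f)}
3. grab(b,f)  →  {linked(b), ready(d,b), ready(d,f), ready(e,e), ready(f,b), ready(f,e)}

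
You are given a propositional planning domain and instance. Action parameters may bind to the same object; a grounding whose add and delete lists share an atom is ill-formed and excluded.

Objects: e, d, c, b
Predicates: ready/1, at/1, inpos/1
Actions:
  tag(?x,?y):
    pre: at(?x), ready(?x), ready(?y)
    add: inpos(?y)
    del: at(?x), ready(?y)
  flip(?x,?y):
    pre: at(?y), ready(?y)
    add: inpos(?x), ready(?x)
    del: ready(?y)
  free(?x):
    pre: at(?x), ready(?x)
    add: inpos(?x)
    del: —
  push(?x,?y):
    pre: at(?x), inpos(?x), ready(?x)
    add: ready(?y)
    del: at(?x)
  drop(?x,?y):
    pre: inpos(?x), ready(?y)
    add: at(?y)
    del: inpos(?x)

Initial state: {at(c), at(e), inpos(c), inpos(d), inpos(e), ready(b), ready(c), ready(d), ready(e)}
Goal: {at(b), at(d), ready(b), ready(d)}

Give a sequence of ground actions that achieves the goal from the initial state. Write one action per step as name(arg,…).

1. drop(e,d)  →  {at(c), at(d), at(e), inpos(c), inpos(d), ready(b), ready(c), ready(d), ready(e)}
2. drop(d,b)  →  {at(b), at(c), at(d), at(e), inpos(c), ready(b), ready(c), ready(d), ready(e)}

drop(e,d); drop(d,b)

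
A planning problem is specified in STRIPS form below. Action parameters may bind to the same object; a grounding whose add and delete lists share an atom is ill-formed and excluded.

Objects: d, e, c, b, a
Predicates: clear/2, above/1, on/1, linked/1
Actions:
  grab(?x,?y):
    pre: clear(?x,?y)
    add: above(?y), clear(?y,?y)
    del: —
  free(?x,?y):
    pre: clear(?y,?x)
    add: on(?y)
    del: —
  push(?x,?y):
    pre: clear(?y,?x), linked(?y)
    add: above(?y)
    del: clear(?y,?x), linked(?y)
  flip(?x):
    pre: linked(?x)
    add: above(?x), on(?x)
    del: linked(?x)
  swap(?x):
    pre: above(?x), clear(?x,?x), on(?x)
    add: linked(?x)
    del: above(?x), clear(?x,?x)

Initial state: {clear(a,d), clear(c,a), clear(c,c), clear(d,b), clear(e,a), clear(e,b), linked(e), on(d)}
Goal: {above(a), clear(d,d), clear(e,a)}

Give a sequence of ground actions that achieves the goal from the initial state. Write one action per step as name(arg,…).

1. grab(e,a)  →  {above(a), clear(a,a), clear(a,d), clear(c,a), clear(c,c), clear(d,b), clear(e,a), clear(e,b), linked(e), on(d)}
2. grab(a,d)  →  {above(a), above(d), clear(a,a), clear(a,d), clear(c,a), clear(c,c), clear(d,b), clear(d,d), clear(e,a), clear(e,b), linked(e), on(d)}

grab(e,a); grab(a,d)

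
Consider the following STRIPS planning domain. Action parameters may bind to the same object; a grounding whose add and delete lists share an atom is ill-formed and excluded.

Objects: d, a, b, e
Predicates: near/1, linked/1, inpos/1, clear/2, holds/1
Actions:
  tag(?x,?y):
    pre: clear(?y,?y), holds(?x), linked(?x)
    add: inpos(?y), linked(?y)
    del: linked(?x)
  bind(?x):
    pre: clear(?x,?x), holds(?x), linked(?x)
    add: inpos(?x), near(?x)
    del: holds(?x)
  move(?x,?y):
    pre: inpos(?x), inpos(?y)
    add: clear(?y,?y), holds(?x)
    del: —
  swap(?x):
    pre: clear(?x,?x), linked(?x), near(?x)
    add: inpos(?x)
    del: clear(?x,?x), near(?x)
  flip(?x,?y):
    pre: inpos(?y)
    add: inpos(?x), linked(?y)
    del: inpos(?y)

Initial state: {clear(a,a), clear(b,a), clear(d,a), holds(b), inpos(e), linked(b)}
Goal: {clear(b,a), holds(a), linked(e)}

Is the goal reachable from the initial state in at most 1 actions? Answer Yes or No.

No

1. flip(a,e)  →  {clear(a,a), clear(b,a), clear(d,a), holds(b), inpos(a), linked(b), linked(e)}
2. move(a,a)  →  {clear(a,a), clear(b,a), clear(d,a), holds(a), holds(b), inpos(a), linked(b), linked(e)}
optimal plan length = 2; 2 > 1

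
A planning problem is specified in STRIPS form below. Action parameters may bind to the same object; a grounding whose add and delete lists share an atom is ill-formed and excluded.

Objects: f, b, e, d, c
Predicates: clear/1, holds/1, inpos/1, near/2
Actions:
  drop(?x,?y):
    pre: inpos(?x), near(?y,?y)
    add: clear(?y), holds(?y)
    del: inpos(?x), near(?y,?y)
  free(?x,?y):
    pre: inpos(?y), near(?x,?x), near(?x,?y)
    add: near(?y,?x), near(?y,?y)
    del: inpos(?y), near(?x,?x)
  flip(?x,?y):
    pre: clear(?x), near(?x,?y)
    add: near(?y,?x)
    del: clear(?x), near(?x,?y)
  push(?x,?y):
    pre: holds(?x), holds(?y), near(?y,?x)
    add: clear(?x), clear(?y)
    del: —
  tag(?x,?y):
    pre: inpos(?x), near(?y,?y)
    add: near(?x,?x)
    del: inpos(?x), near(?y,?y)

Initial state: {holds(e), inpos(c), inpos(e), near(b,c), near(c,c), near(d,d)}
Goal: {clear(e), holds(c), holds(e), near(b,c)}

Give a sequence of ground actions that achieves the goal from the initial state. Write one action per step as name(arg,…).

drop(c,c); tag(e,d); push(e,e)

1. drop(c,c)  →  {clear(c), holds(c), holds(e), inpos(e), near(b,c), near(d,d)}
2. tag(e,d)  →  {clear(c), holds(c), holds(e), near(b,c), near(e,e)}
3. push(e,e)  →  {clear(c), clear(e), holds(c), holds(e), near(b,c), near(e,e)}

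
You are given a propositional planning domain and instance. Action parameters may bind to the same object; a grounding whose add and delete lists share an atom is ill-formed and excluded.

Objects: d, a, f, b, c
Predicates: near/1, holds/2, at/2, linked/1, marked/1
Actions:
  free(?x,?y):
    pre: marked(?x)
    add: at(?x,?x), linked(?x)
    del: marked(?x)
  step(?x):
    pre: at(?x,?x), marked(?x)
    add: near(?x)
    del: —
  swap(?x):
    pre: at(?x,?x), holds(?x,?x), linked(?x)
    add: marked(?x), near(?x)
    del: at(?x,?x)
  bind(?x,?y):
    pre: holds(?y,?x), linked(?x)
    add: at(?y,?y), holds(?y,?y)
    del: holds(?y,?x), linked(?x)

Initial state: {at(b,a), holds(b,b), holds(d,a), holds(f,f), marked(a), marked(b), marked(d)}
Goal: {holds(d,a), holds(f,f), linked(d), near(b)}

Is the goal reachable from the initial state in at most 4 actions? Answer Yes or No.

1. free(d,d)  →  {at(b,a), at(d,d), holds(b,b), holds(d,a), holds(f,f), linked(d), marked(a), marked(b)}
2. free(b,d)  →  {at(b,a), at(b,b), at(d,d), holds(b,b), holds(d,a), holds(f,f), linked(b), linked(d), marked(a)}
3. swap(b)  →  {at(b,a), at(d,d), holds(b,b), holds(d,a), holds(f,f), linked(b), linked(d), marked(a), marked(b), near(b)}
optimal plan length = 3; 3 ≤ 4

Yes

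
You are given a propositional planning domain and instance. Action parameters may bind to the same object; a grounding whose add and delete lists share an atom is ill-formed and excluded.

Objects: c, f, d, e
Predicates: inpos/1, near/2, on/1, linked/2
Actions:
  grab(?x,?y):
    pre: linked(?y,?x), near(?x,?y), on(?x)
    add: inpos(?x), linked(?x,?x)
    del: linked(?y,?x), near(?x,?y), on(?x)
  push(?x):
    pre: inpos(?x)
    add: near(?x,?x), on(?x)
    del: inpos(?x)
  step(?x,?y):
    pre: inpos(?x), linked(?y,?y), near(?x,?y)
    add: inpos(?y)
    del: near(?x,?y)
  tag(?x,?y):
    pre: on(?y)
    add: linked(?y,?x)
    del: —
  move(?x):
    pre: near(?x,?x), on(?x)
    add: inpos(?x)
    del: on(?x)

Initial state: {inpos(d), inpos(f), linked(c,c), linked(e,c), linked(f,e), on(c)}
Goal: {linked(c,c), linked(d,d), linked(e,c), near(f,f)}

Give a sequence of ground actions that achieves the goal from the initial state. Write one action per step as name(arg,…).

push(f); push(d); tag(d,d)

1. push(f)  →  {inpos(d), linked(c,c), linked(e,c), linked(f,e), near(f,f), on(c), on(f)}
2. push(d)  →  {linked(c,c), linked(e,c), linked(f,e), near(d,d), near(f,f), on(c), on(d), on(f)}
3. tag(d,d)  →  {linked(c,c), linked(d,d), linked(e,c), linked(f,e), near(d,d), near(f,f), on(c), on(d), on(f)}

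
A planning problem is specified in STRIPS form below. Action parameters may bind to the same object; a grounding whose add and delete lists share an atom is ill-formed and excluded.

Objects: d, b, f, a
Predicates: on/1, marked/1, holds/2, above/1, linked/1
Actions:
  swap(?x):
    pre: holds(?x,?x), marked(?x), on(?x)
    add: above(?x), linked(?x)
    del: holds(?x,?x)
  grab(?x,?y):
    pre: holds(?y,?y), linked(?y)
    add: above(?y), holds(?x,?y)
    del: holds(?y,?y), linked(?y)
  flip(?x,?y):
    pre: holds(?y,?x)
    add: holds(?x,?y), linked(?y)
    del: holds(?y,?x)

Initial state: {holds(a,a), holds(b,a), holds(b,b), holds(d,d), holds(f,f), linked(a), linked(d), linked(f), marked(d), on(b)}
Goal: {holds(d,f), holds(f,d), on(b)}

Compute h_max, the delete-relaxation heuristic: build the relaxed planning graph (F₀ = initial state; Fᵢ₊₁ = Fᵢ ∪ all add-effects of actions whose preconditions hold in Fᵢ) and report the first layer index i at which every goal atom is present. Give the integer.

F0 = init (10 atoms)
F1 = F0 ∪ {above(a), above(d), above(f), holds(a,b), holds(a,d), holds(a,f), holds(b,d), holds(b,f), holds(d,a), holds(d,f), holds(f,a), holds(f,d), linked(b)}  (23 atoms)
goal ⊆ F1  ⇒  h_max = 1

1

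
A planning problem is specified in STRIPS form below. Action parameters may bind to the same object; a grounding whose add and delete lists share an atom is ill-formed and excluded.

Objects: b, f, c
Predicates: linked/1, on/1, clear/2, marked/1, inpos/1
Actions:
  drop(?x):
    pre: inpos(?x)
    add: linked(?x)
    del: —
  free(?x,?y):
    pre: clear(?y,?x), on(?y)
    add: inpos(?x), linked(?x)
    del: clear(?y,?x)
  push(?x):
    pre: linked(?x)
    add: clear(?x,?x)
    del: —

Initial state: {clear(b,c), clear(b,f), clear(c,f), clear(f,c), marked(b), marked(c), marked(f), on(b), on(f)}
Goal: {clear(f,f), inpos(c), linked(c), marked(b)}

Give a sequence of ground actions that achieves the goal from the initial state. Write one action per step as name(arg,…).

free(f,b); free(c,b); push(f)

1. free(f,b)  →  {clear(b,c), clear(c,f), clear(f,c), inpos(f), linked(f), marked(b), marked(c), marked(f), on(b), on(f)}
2. free(c,b)  →  {clear(c,f), clear(f,c), inpos(c), inpos(f), linked(c), linked(f), marked(b), marked(c), marked(f), on(b), on(f)}
3. push(f)  →  {clear(c,f), clear(f,c), clear(f,f), inpos(c), inpos(f), linked(c), linked(f), marked(b), marked(c), marked(f), on(b), on(f)}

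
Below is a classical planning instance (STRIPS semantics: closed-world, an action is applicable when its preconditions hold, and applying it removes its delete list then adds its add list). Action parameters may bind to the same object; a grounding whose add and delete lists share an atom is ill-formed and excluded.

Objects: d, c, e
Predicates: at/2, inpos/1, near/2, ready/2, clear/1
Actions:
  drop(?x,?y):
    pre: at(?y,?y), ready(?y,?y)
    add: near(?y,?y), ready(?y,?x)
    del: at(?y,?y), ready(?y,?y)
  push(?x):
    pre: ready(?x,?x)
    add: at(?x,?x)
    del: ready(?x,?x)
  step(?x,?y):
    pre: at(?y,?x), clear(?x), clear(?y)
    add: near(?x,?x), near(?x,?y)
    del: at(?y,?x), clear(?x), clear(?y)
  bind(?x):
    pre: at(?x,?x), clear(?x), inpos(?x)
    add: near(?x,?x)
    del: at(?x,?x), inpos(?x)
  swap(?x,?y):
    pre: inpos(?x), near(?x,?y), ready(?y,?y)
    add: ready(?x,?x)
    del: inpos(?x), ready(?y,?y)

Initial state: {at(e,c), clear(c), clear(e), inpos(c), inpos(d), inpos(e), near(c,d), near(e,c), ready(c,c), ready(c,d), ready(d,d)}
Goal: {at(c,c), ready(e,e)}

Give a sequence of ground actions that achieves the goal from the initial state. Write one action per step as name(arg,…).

push(c); swap(c,d); swap(e,c)

1. push(c)  →  {at(c,c), at(e,c), clear(c), clear(e), inpos(c), inpos(d), inpos(e), near(c,d), near(e,c), ready(c,d), ready(d,d)}
2. swap(c,d)  →  {at(c,c), at(e,c), clear(c), clear(e), inpos(d), inpos(e), near(c,d), near(e,c), ready(c,c), ready(c,d)}
3. swap(e,c)  →  {at(c,c), at(e,c), clear(c), clear(e), inpos(d), near(c,d), near(e,c), ready(c,d), ready(e,e)}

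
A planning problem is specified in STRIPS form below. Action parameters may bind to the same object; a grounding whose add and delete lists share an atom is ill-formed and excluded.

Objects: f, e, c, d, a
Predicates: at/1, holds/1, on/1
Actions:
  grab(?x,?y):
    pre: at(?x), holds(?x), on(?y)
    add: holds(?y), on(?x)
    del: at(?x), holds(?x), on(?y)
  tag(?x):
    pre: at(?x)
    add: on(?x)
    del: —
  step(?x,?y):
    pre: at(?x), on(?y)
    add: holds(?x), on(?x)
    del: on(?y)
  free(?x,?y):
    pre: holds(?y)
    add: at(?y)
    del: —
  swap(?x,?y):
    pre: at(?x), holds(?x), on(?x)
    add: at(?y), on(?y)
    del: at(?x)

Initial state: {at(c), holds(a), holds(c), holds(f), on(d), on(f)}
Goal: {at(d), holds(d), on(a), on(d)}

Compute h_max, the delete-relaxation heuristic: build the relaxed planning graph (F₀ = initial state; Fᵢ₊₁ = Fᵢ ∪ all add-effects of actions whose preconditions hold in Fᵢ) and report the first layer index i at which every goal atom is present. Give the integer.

2

F0 = init (6 atoms)
F1 = F0 ∪ {at(a), at(f), holds(d), on(c)}  (10 atoms)
F2 = F1 ∪ {at(d), at(e), on(a), on(e)}  (14 atoms)
goal ⊆ F2  ⇒  h_max = 2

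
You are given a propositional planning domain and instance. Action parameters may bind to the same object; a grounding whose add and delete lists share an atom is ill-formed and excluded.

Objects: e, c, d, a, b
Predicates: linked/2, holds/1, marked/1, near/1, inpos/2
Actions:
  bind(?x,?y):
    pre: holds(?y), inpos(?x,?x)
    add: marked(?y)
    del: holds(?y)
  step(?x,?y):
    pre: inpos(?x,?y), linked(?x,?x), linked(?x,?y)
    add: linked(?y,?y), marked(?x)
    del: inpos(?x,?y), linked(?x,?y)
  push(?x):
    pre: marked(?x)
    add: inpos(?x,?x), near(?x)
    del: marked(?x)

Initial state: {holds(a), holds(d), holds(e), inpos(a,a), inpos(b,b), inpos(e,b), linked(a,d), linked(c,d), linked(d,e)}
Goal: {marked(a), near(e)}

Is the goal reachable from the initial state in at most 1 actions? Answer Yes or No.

1. bind(a,e)  →  {holds(a), holds(d), inpos(a,a), inpos(b,b), inpos(e,b), linked(a,d), linked(c,d), linked(d,e), marked(e)}
2. bind(a,a)  →  {holds(d), inpos(a,a), inpos(b,b), inpos(e,b), linked(a,d), linked(c,d), linked(d,e), marked(a), marked(e)}
3. push(e)  →  {holds(d), inpos(a,a), inpos(b,b), inpos(e,b), inpos(e,e), linked(a,d), linked(c,d), linked(d,e), marked(a), near(e)}
optimal plan length = 3; 3 > 1

No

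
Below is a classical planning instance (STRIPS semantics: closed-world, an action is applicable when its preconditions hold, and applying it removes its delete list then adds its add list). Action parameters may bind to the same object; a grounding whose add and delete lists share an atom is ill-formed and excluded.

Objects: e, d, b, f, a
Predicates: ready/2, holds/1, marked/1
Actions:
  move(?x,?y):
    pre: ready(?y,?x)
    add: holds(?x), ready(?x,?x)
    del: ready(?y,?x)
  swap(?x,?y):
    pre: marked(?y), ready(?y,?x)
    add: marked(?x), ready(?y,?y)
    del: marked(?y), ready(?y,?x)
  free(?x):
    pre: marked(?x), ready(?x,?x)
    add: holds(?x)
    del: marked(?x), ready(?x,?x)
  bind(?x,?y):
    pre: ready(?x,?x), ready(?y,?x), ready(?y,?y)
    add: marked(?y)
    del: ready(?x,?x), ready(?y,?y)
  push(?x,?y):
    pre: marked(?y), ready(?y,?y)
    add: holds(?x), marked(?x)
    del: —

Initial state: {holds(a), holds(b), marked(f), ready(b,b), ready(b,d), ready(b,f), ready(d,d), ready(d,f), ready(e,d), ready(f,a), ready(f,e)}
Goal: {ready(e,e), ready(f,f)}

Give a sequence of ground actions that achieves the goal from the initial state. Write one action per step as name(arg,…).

1. move(e,f)  →  {holds(a), holds(b), holds(e), marked(f), ready(b,b), ready(b,d), ready(b,f), ready(d,d), ready(d,f), ready(e,d), ready(e,e), ready(f,a)}
2. move(f,d)  →  {holds(a), holds(b), holds(e), holds(f), marked(f), ready(b,b), ready(b,d), ready(b,f), ready(d,d), ready(e,d), ready(e,e), ready(f,a), ready(f,f)}

move(e,f); move(f,d)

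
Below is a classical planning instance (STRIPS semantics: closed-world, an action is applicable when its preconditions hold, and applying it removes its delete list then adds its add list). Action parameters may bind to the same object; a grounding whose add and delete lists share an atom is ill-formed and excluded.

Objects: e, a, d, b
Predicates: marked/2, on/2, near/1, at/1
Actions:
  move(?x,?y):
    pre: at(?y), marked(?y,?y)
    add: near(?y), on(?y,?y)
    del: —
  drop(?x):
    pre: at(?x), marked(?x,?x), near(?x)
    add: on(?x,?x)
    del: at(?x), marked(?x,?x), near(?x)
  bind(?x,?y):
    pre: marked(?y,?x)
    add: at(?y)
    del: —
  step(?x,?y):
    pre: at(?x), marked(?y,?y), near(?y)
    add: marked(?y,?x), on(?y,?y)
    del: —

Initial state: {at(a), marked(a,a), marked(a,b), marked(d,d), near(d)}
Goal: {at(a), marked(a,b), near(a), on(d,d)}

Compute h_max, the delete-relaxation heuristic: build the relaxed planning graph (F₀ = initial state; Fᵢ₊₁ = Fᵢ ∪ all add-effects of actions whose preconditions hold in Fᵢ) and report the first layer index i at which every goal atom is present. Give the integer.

F0 = init (5 atoms)
F1 = F0 ∪ {at(d), marked(d,a), near(a), on(a,a), on(d,d)}  (10 atoms)
goal ⊆ F1  ⇒  h_max = 1

1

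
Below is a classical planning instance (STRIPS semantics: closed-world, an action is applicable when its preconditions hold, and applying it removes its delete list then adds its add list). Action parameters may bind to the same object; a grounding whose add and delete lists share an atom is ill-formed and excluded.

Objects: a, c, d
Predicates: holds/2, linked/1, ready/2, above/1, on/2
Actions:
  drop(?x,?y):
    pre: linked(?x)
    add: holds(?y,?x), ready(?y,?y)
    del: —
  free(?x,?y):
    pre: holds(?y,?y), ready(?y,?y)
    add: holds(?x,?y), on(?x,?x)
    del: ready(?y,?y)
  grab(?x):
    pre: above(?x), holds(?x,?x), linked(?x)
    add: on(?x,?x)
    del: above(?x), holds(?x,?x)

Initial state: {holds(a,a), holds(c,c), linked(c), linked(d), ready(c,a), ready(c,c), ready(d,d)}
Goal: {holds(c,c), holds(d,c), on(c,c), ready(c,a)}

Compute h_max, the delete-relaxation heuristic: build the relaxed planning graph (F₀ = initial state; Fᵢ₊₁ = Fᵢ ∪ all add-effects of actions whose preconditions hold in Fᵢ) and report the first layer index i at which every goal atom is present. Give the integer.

F0 = init (7 atoms)
F1 = F0 ∪ {holds(a,c), holds(a,d), holds(c,d), holds(d,c), holds(d,d), on(a,a), on(c,c), on(d,d), ready(a,a)}  (16 atoms)
goal ⊆ F1  ⇒  h_max = 1

1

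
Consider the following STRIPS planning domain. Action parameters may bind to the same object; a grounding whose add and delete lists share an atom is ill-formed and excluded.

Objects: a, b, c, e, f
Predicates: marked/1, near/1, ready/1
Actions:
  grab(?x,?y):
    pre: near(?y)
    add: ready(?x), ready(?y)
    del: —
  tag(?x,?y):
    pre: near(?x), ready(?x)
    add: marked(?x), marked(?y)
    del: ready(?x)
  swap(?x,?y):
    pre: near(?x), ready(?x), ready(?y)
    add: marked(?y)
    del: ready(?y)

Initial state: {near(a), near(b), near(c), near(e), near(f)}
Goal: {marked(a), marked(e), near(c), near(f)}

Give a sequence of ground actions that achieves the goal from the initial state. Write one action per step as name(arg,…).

grab(a,a); tag(a,e)

1. grab(a,a)  →  {near(a), near(b), near(c), near(e), near(f), ready(a)}
2. tag(a,e)  →  {marked(a), marked(e), near(a), near(b), near(c), near(e), near(f)}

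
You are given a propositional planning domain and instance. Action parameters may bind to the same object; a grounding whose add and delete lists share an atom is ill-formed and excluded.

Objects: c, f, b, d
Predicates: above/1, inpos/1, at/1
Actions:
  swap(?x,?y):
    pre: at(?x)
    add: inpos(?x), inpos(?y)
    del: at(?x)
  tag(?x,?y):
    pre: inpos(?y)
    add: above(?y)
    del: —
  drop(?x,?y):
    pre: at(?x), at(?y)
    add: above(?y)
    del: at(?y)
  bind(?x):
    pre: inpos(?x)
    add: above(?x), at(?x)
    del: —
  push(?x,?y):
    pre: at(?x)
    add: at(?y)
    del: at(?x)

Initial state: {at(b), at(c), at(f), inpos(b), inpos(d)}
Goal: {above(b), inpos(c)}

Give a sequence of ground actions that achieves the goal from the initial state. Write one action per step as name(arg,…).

swap(c,c); tag(c,b)

1. swap(c,c)  →  {at(b), at(f), inpos(b), inpos(c), inpos(d)}
2. tag(c,b)  →  {above(b), at(b), at(f), inpos(b), inpos(c), inpos(d)}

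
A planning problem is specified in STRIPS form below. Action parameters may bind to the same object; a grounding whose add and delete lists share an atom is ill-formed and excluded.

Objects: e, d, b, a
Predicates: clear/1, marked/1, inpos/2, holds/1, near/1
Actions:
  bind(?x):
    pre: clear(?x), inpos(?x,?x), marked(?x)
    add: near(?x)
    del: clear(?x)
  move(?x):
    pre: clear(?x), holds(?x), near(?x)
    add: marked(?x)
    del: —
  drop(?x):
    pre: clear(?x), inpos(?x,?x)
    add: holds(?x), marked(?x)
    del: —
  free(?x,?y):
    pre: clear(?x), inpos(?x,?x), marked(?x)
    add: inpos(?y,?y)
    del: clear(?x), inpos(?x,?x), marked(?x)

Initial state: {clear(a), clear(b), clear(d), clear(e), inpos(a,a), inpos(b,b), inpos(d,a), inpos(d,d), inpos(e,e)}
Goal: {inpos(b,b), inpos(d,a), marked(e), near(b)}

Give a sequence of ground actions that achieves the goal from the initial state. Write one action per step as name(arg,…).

drop(e); drop(b); bind(b)

1. drop(e)  →  {clear(a), clear(b), clear(d), clear(e), holds(e), inpos(a,a), inpos(b,b), inpos(d,a), inpos(d,d), inpos(e,e), marked(e)}
2. drop(b)  →  {clear(a), clear(b), clear(d), clear(e), holds(b), holds(e), inpos(a,a), inpos(b,b), inpos(d,a), inpos(d,d), inpos(e,e), marked(b), marked(e)}
3. bind(b)  →  {clear(a), clear(d), clear(e), holds(b), holds(e), inpos(a,a), inpos(b,b), inpos(d,a), inpos(d,d), inpos(e,e), marked(b), marked(e), near(b)}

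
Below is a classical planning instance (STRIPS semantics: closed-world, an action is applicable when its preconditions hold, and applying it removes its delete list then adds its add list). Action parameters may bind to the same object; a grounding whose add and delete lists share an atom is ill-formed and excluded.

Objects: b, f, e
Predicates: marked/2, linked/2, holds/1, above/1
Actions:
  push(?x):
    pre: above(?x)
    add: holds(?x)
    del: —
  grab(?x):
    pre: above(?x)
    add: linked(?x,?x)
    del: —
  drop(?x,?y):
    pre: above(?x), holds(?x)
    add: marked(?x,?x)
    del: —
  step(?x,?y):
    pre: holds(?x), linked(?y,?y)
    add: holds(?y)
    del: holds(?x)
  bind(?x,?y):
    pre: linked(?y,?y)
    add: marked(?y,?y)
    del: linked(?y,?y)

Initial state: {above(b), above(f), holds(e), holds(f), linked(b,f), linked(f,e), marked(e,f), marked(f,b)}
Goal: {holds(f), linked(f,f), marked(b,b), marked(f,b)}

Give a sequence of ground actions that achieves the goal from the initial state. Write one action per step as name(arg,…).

push(b); grab(f); drop(b,b)

1. push(b)  →  {above(b), above(f), holds(b), holds(e), holds(f), linked(b,f), linked(f,e), marked(e,f), marked(f,b)}
2. grab(f)  →  {above(b), above(f), holds(b), holds(e), holds(f), linked(b,f), linked(f,e), linked(f,f), marked(e,f), marked(f,b)}
3. drop(b,b)  →  {above(b), above(f), holds(b), holds(e), holds(f), linked(b,f), linked(f,e), linked(f,f), marked(b,b), marked(e,f), marked(f,b)}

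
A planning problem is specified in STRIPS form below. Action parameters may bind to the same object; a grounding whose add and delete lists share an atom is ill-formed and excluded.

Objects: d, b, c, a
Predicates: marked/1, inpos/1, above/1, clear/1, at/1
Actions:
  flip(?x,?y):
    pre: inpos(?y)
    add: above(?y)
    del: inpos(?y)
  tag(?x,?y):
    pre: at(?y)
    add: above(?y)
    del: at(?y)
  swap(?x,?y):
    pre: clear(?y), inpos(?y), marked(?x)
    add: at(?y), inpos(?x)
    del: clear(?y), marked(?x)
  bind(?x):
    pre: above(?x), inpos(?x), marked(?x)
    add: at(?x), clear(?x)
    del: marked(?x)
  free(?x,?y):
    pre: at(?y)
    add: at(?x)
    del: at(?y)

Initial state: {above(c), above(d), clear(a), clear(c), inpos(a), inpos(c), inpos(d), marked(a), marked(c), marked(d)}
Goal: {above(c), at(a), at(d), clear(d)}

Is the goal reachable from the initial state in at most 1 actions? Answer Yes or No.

No

1. swap(c,a)  →  {above(c), above(d), at(a), clear(c), inpos(a), inpos(c), inpos(d), marked(a), marked(d)}
2. bind(d)  →  {above(c), above(d), at(a), at(d), clear(c), clear(d), inpos(a), inpos(c), inpos(d), marked(a)}
optimal plan length = 2; 2 > 1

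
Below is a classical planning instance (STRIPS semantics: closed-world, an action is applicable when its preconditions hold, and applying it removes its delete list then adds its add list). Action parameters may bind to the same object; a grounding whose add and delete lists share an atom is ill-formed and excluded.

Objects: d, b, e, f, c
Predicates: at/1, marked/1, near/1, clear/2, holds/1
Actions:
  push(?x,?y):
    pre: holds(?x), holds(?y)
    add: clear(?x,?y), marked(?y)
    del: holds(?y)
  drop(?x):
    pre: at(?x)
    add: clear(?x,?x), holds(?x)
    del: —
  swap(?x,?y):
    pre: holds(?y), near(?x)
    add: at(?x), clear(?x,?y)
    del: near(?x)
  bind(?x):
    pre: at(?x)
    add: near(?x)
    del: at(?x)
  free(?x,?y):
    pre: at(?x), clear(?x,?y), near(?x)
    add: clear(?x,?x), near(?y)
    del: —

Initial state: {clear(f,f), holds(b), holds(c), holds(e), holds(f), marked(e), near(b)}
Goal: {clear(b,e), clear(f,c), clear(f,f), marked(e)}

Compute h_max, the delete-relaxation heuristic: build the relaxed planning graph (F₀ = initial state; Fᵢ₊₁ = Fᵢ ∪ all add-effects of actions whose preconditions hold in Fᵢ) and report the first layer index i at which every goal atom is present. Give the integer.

F0 = init (7 atoms)
F1 = F0 ∪ {at(b), clear(b,b), clear(b,c), clear(b,e), clear(b,f), clear(c,b), clear(c,c), clear(c,e), clear(c,f), clear(e,b), clear(e,c), clear(e,e), clear(e,f), clear(f,b), clear(f,c), clear(f,e), marked(b), marked(c), marked(f)}  (26 atoms)
goal ⊆ F1  ⇒  h_max = 1

1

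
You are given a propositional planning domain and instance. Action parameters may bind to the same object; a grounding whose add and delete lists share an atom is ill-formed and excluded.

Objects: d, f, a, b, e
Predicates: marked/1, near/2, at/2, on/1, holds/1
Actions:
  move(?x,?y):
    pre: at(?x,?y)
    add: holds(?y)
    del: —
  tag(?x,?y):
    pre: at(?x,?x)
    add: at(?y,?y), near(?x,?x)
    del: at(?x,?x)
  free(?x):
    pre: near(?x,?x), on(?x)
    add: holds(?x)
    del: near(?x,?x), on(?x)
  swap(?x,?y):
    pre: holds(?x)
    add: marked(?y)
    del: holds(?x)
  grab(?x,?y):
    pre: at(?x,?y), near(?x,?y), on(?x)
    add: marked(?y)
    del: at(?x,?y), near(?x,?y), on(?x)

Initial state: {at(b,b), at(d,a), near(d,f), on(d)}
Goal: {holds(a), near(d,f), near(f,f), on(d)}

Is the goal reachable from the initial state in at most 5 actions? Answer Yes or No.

1. move(d,a)  →  {at(b,b), at(d,a), holds(a), near(d,f), on(d)}
2. tag(b,f)  →  {at(d,a), at(f,f), holds(a), near(b,b), near(d,f), on(d)}
3. tag(f,d)  →  {at(d,a), at(d,d), holds(a), near(b,b), near(d,f), near(f,f), on(d)}
optimal plan length = 3; 3 ≤ 5

Yes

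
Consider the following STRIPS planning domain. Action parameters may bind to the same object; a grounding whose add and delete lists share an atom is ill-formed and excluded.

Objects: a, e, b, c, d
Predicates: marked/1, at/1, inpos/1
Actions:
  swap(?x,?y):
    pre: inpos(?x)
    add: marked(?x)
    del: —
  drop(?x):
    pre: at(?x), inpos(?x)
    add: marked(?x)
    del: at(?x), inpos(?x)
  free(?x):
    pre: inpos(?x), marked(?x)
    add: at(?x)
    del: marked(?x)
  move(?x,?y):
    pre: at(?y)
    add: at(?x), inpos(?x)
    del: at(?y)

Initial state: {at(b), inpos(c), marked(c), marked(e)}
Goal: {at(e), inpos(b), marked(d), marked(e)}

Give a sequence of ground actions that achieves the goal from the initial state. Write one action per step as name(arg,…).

move(d,b); swap(d,a); move(b,d); move(e,b)

1. move(d,b)  →  {at(d), inpos(c), inpos(d), marked(c), marked(e)}
2. swap(d,a)  →  {at(d), inpos(c), inpos(d), marked(c), marked(d), marked(e)}
3. move(b,d)  →  {at(b), inpos(b), inpos(c), inpos(d), marked(c), marked(d), marked(e)}
4. move(e,b)  →  {at(e), inpos(b), inpos(c), inpos(d), inpos(e), marked(c), marked(d), marked(e)}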